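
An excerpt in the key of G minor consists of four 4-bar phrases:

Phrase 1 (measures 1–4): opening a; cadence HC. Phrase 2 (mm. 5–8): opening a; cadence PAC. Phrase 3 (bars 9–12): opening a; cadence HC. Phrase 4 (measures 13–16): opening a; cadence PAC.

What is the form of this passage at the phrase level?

The cadence pattern HC–PAC–HC–PAC is weak–strong twice, and phrases 3–4 restate phrases 1–2: a period heard twice, not a double period (which would end weakly at phrase 2).

repeated period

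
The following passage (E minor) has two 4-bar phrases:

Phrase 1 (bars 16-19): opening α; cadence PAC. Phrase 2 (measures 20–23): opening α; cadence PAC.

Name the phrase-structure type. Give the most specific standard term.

Both phrases have the same opening (α) and the same cadence (perfect authentic cadence): the second is a restatement, not a consequent, so this is a repeated phrase rather than a period.

repeated phrase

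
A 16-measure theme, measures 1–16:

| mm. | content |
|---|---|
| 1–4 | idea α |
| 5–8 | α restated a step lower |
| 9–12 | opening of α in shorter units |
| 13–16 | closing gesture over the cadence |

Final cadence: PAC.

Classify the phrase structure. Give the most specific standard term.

Basic idea (mm. 1–4) + its repetition (measures 5–8) form the presentation; fragmentation and cadence (bars 9–16) form the continuation — the 16-bar whole is a sentence.

sentence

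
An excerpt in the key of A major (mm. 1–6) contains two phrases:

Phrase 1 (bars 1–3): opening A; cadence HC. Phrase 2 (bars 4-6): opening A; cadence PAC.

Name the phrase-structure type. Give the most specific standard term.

parallel period

Phrase 1 ends with a half cadence (weaker) and phrase 2 with a perfect authentic cadence (stronger): antecedent + consequent = a period.
The two phrases open with the same material (A / A), so the period is parallel.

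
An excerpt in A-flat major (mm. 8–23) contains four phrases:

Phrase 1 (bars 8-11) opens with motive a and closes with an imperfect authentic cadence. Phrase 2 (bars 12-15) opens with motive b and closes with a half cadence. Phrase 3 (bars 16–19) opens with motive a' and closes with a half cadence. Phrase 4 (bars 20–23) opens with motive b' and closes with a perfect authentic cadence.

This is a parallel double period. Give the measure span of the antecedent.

In a double period the first pair of phrases (ending half cadence) is the large antecedent and the second pair (ending perfect authentic cadence) is the large consequent; the antecedent is measures 8–15.

measures 8–15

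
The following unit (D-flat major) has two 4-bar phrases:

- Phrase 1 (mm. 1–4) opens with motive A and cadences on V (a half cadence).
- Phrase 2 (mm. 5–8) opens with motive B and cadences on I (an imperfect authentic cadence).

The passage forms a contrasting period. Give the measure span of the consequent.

measures 5–8

The antecedent is the phrase ending with the weaker cadence (half cadence, phrase 1) and the consequent the one ending more conclusively (imperfect authentic cadence, phrase 2); the consequent is bars 5-8.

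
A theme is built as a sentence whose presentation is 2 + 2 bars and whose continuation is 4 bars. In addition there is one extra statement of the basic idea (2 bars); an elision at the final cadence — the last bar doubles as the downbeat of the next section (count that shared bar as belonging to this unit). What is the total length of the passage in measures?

Basic sentence: 2 + 2 + 4 = 8 bars.
8 (basic form) + 2 (extra statement) = 10.
The elision shares a bar with the next section but does not change this unit's count.

10 measures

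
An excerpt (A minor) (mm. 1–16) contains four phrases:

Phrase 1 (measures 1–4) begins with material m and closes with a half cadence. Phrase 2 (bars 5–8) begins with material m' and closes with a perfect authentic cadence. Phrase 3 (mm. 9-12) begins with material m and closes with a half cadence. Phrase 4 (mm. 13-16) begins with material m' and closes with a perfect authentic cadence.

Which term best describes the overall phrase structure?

repeated period

The cadence pattern HC–PAC–HC–PAC is weak–strong twice, and phrases 3–4 restate phrases 1–2: a period heard twice, not a double period (which would end weakly at phrase 2).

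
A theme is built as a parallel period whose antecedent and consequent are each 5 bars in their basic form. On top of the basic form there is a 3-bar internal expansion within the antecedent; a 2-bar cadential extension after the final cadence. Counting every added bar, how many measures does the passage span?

15 measures

Basic parallel period: 5 + 5 = 10 bars.
10 (basic form) + 3 (internal expansion) + 2 (cadential extension) = 15.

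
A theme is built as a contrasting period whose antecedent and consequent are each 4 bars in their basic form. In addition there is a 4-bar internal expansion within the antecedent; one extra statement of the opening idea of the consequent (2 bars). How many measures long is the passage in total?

Basic contrasting period: 4 + 4 = 8 bars.
8 (basic form) + 4 (internal expansion) + 2 (extra statement) = 14.

14 measures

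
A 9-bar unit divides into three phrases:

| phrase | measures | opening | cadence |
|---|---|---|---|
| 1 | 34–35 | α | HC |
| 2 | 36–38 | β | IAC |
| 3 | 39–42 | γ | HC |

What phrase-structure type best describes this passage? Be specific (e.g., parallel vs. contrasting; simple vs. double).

The final phrase closes with a half cadence, which is not stronger than the preceding imperfect authentic cadence; the 3 phrases lack an overall antecedent–consequent design and so form a phrase group.

phrase group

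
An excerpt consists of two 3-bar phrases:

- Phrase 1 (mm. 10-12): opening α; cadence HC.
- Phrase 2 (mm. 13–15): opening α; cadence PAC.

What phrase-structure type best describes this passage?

Phrase 1 ends with a half cadence (weaker) and phrase 2 with a perfect authentic cadence (stronger): antecedent + consequent = a period.
The two phrases open with the same material (α / α), so the period is parallel.

parallel period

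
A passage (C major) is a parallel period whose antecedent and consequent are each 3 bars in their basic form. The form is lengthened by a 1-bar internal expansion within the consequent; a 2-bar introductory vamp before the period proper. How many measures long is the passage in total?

9 measures

Basic parallel period: 3 + 3 = 6 bars.
6 (basic form) + 1 (internal expansion) + 2 (introduction) = 9.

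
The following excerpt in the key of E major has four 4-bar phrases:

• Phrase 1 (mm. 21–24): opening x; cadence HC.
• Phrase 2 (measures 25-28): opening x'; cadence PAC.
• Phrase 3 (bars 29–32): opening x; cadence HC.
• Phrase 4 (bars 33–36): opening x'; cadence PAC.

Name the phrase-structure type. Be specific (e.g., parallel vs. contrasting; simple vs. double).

The cadence pattern HC–PAC–HC–PAC is weak–strong twice, and phrases 3–4 restate phrases 1–2: a period heard twice, not a double period (which would end weakly at phrase 2).

repeated period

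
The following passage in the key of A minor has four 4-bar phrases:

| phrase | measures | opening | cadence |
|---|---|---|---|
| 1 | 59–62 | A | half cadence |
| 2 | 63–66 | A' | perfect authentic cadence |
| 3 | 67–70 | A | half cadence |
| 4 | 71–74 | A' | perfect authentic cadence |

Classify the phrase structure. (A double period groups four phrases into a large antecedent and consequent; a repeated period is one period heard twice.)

The cadence pattern HC–PAC–HC–PAC is weak–strong twice, and phrases 3–4 restate phrases 1–2: a period heard twice, not a double period (which would end weakly at phrase 2).

repeated period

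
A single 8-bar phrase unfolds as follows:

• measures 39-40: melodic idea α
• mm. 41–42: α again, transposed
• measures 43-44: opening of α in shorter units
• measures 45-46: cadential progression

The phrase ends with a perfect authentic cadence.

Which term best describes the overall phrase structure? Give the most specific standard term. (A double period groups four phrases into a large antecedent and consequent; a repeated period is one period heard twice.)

Basic idea (mm. 39–40) + its repetition (mm. 41–42) form the presentation; fragmentation and cadence (measures 43–46) form the continuation — the 8-bar whole is a sentence.

sentence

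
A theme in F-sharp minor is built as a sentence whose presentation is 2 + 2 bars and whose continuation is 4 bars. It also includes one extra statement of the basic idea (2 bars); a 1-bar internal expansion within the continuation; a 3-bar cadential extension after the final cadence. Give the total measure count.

Basic sentence: 2 + 2 + 4 = 8 bars.
8 (basic form) + 2 (extra statement) + 1 (internal expansion) + 3 (cadential extension) = 14.

14 measures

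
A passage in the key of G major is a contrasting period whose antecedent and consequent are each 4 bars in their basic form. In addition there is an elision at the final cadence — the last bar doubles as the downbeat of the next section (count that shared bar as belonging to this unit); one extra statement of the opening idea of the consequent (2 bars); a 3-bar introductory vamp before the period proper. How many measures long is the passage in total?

13 measures

Basic contrasting period: 4 + 4 = 8 bars.
8 (basic form) + 2 (extra statement) + 3 (introduction) = 13.
The elision shares a bar with the next section but does not change this unit's count.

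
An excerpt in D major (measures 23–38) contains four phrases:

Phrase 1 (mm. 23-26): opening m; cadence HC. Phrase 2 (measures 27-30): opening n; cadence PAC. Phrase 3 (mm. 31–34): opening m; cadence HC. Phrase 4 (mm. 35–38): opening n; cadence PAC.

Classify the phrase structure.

The cadence pattern HC–PAC–HC–PAC is weak–strong twice, and phrases 3–4 restate phrases 1–2: a period heard twice, not a double period (which would end weakly at phrase 2).

repeated period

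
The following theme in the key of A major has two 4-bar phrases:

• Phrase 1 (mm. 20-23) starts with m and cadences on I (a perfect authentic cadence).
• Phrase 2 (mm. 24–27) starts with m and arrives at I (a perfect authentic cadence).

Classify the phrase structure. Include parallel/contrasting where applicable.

repeated phrase

Both phrases have the same opening (m) and the same cadence (perfect authentic cadence): the second is a restatement, not a consequent, so this is a repeated phrase rather than a period.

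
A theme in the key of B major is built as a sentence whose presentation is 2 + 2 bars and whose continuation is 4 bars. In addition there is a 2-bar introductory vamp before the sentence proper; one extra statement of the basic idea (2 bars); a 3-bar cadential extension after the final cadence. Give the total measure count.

Basic sentence: 2 + 2 + 4 = 8 bars.
8 (basic form) + 2 (introduction) + 2 (extra statement) + 3 (cadential extension) = 15.

15 measures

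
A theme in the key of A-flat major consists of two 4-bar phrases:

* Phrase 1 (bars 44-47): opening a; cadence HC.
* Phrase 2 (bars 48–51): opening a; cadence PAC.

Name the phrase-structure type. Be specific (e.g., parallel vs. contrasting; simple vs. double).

Phrase 1 ends with a half cadence (weaker) and phrase 2 with a perfect authentic cadence (stronger): antecedent + consequent = a period.
The two phrases open with the same material (a / a), so the period is parallel.

parallel period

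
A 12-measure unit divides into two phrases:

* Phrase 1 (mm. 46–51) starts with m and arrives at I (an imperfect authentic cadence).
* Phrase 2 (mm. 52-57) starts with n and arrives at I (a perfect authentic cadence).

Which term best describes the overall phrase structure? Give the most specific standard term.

contrasting period

Phrase 1 ends with an imperfect authentic cadence (weaker) and phrase 2 with a perfect authentic cadence (stronger): antecedent + consequent = a period.
The two phrases open with different material (m / n), so the period is contrasting.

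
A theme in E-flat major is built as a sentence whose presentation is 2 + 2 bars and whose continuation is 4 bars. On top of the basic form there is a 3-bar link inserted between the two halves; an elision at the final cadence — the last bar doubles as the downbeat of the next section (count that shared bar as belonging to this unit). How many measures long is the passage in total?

11 measures

Basic sentence: 2 + 2 + 4 = 8 bars.
8 (basic form) + 3 (link) = 11.
The elision shares a bar with the next section but does not change this unit's count.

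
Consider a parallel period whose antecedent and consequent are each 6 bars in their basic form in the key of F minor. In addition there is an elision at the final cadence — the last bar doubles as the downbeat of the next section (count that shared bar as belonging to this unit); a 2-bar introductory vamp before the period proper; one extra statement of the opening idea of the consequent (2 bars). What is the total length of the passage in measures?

16 measures

Basic parallel period: 6 + 6 = 12 bars.
12 (basic form) + 2 (introduction) + 2 (extra statement) = 16.
The elision shares a bar with the next section but does not change this unit's count.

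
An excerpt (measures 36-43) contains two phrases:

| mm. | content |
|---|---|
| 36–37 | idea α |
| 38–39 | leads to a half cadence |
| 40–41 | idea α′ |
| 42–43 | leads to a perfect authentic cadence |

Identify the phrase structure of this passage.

parallel period

Phrase 1 ends with a half cadence (weaker) and phrase 2 with a perfect authentic cadence (stronger): antecedent + consequent = a period.
The two phrases open with the same material (α / α′), so the period is parallel.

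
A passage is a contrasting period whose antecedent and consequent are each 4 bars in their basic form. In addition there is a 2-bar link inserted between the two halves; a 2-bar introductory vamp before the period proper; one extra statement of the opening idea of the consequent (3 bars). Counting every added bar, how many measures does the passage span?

Basic contrasting period: 4 + 4 = 8 bars.
8 (basic form) + 2 (link) + 2 (introduction) + 3 (extra statement) = 15.

15 measures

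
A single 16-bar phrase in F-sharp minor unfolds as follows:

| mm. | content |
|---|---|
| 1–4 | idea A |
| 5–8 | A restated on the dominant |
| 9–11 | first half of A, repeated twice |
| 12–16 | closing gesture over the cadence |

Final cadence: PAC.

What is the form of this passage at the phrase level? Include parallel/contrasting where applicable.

Basic idea (bars 1–4) + its repetition (bars 5-8) form the presentation; fragmentation and cadence (mm. 9–16) form the continuation — the 16-bar whole is a sentence.

sentence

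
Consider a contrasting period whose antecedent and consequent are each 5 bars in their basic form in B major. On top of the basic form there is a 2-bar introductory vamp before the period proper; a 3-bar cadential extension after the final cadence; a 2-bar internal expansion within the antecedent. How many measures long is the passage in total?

Basic contrasting period: 5 + 5 = 10 bars.
10 (basic form) + 2 (introduction) + 3 (cadential extension) + 2 (internal expansion) = 17.

17 measures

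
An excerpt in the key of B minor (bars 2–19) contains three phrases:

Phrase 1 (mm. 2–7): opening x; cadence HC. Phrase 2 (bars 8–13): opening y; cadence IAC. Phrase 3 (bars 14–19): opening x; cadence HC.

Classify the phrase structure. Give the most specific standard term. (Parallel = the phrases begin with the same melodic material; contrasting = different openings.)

phrase group

The final phrase closes with a half cadence, which is not stronger than the preceding imperfect authentic cadence; the 3 phrases lack an overall antecedent–consequent design and so form a phrase group.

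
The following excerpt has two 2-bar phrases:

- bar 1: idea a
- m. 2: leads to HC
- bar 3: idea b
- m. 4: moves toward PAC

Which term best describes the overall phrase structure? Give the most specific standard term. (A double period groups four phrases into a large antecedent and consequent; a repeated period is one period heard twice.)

contrasting period

Phrase 1 ends with a half cadence (weaker) and phrase 2 with a perfect authentic cadence (stronger): antecedent + consequent = a period.
The two phrases open with different material (a / b), so the period is contrasting.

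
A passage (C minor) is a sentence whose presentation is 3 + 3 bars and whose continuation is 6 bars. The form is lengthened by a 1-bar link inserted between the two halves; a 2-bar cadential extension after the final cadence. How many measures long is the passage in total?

Basic sentence: 3 + 3 + 6 = 12 bars.
12 (basic form) + 1 (link) + 2 (cadential extension) = 15.

15 measures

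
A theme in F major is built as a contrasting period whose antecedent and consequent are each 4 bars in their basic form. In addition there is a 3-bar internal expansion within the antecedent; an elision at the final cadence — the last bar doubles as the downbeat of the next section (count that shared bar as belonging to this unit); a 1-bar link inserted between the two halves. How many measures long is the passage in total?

12 measures

Basic contrasting period: 4 + 4 = 8 bars.
8 (basic form) + 3 (internal expansion) + 1 (link) = 12.
The elision shares a bar with the next section but does not change this unit's count.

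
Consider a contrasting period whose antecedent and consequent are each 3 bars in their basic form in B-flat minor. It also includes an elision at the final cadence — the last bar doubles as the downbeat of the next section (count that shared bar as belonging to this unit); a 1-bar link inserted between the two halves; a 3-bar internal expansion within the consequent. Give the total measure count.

10 measures

Basic contrasting period: 3 + 3 = 6 bars.
6 (basic form) + 1 (link) + 3 (internal expansion) = 10.
The elision shares a bar with the next section but does not change this unit's count.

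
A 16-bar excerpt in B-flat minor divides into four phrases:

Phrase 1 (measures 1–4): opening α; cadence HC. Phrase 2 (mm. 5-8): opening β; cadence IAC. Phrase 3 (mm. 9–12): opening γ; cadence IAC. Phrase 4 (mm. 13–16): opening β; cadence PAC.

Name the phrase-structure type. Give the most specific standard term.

contrasting double period

Four phrases in two halves: the first half (mm. 1–8) ends with an imperfect authentic cadence, the second (mm. 9-16) with a perfect authentic cadence — a large antecedent–consequent pair, i.e. a double period.
Phrase 3 begins with different material from phrase 1, making it contrasting.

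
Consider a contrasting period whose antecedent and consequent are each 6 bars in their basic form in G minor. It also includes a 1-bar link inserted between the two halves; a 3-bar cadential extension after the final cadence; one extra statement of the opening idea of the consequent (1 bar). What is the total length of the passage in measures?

Basic contrasting period: 6 + 6 = 12 bars.
12 (basic form) + 1 (link) + 3 (cadential extension) + 1 (extra statement) = 17.

17 measures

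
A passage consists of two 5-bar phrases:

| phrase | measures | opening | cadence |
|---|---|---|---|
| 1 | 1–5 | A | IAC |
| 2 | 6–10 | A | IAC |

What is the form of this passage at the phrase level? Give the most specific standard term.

repeated phrase

Both phrases have the same opening (A) and the same cadence (imperfect authentic cadence): the second is a restatement, not a consequent, so this is a repeated phrase rather than a period.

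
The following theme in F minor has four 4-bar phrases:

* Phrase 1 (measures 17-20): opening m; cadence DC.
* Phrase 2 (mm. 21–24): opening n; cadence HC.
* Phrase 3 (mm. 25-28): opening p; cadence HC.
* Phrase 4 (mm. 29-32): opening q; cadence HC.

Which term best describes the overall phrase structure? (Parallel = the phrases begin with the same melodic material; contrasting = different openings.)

Phrase 4 ends with a half cadence, no stronger than phrase 2's half cadence, so the four phrases do not form a double period; nor do phrases 3–4 duplicate 1–2, so it is not a repeated period. With no phrase reaching a conclusive cadence, the passage is a phrase group.

phrase group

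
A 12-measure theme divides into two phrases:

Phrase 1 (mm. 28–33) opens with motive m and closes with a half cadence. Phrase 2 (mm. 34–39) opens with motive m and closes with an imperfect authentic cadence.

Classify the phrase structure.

parallel period

Phrase 1 ends with a half cadence (weaker) and phrase 2 with an imperfect authentic cadence (stronger): antecedent + consequent = a period.
The two phrases open with the same material (m / m), so the period is parallel.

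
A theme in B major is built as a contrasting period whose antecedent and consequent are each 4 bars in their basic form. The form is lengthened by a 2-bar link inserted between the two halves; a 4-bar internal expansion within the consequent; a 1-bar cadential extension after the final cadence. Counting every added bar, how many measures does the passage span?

15 measures

Basic contrasting period: 4 + 4 = 8 bars.
8 (basic form) + 2 (link) + 4 (internal expansion) + 1 (cadential extension) = 15.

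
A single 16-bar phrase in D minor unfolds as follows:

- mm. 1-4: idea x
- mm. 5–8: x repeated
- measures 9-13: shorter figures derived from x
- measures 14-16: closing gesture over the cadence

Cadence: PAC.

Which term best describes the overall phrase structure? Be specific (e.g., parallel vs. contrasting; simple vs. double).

Basic idea (bars 1-4) + its repetition (bars 5–8) form the presentation; fragmentation and cadence (bars 9-16) form the continuation — the 16-bar whole is a sentence.

sentence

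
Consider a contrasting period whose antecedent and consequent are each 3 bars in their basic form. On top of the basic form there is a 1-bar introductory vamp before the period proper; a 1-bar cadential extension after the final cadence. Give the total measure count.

8 measures

Basic contrasting period: 3 + 3 = 6 bars.
6 (basic form) + 1 (introduction) + 1 (cadential extension) = 8.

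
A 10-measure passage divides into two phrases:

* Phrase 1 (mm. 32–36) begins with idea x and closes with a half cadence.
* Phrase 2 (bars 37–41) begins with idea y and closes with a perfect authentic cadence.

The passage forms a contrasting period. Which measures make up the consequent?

The phrase ending with the weaker cadence (half cadence) is the antecedent; the one ending more conclusively (perfect authentic cadence) is the consequent. The consequent is measures 37–41.

measures 37–41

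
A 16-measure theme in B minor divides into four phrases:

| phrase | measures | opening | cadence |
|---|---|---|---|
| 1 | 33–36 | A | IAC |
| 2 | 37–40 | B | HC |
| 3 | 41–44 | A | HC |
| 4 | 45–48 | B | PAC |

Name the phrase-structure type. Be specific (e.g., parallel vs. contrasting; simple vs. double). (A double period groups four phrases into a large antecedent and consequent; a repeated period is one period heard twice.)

Four phrases in two halves: the first half (bars 33-40) ends with a half cadence, the second (bars 41–48) with a perfect authentic cadence — a large antecedent–consequent pair, i.e. a double period.
Phrase 3 begins with the same material as phrase 1, making it parallel.

parallel double period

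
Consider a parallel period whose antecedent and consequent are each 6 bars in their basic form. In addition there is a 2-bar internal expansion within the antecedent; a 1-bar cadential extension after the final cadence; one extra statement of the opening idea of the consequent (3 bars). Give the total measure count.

Basic parallel period: 6 + 6 = 12 bars.
12 (basic form) + 2 (internal expansion) + 1 (cadential extension) + 3 (extra statement) = 18.

18 measures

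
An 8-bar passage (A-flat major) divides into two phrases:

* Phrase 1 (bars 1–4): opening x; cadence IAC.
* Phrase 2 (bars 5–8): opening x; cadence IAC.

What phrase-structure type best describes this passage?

repeated phrase

Both phrases have the same opening (x) and the same cadence (imperfect authentic cadence): the second is a restatement, not a consequent, so this is a repeated phrase rather than a period.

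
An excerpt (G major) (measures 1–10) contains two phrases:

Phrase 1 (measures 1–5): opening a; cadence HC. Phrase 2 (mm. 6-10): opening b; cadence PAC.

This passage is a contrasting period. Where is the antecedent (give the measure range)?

measures 1–5

The antecedent is the phrase ending with the weaker cadence (half cadence, phrase 1) and the consequent the one ending more conclusively (perfect authentic cadence, phrase 2); the antecedent is measures 1-5.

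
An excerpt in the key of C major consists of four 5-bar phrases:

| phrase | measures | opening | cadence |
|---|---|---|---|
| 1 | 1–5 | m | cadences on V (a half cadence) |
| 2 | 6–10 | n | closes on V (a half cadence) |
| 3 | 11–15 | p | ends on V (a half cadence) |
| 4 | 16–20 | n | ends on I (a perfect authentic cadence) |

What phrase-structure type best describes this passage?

Four phrases in two halves: the first half (measures 1–10) ends with a half cadence, the second (bars 11–20) with a perfect authentic cadence — a large antecedent–consequent pair, i.e. a double period.
Phrase 3 begins with different material from phrase 1, making it contrasting.

contrasting double period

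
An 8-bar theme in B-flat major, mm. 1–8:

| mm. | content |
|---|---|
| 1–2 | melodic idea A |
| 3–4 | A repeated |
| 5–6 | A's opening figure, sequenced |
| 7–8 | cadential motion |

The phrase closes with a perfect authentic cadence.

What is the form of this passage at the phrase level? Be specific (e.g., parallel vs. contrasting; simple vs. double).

sentence

Basic idea (bars 1–2) + its repetition (measures 3-4) form the presentation; fragmentation and cadence (mm. 5-8) form the continuation — the 8-bar whole is a sentence.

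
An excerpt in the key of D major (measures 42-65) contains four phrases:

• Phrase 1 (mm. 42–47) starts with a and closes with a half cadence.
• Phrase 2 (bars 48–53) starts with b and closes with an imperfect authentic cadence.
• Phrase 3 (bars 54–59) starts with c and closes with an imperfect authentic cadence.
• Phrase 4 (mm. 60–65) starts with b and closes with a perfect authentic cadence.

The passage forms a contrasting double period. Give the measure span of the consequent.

measures 54–65

In a double period the four phrases pair into a large antecedent (phrases 1–2, ending imperfect authentic cadence) and a large consequent (phrases 3–4, ending perfect authentic cadence). The consequent spans mm. 54-65.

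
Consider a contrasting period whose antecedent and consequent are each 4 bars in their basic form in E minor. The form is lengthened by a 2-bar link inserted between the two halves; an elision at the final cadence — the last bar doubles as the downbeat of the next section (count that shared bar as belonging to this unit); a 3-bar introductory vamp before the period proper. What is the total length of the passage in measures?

Basic contrasting period: 4 + 4 = 8 bars.
8 (basic form) + 2 (link) + 3 (introduction) = 13.
The elision shares a bar with the next section but does not change this unit's count.

13 measures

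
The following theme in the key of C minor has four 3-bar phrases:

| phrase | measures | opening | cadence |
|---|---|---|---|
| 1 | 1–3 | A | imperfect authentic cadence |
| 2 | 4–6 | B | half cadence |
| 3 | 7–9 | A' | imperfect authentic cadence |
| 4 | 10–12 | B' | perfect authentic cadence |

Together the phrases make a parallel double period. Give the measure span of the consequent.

In a double period the first pair of phrases (ending half cadence) is the large antecedent and the second pair (ending perfect authentic cadence) is the large consequent; the consequent is measures 7–12.

measures 7–12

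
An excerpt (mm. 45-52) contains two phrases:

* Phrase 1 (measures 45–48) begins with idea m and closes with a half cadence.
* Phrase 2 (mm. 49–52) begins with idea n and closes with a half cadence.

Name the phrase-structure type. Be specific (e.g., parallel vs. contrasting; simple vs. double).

phrase group

The second phrase closes with a half cadence, which is not stronger than the first phrase's half cadence; without a weak→strong cadential pair there is no antecedent–consequent relationship, so this is a phrase group rather than a period.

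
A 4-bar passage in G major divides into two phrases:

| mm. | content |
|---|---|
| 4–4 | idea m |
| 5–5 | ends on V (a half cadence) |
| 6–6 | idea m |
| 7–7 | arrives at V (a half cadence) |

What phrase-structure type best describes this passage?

Both phrases have the same opening (m) and the same cadence (half cadence): the second is a restatement, not a consequent, so this is a repeated phrase rather than a period.

repeated phrase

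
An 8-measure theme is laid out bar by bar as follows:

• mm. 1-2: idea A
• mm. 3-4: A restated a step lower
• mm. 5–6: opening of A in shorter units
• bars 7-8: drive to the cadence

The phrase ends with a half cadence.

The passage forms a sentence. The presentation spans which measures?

The presentation of a sentence is the basic idea (mm. 1–2) plus its repetition (mm. 3–4); the presentation is therefore bars 1–4.

measures 1–4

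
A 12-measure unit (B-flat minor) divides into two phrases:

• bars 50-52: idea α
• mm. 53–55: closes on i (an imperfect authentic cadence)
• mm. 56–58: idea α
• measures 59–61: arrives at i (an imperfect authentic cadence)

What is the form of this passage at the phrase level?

Both phrases have the same opening (α) and the same cadence (imperfect authentic cadence): the second is a restatement, not a consequent, so this is a repeated phrase rather than a period.

repeated phrase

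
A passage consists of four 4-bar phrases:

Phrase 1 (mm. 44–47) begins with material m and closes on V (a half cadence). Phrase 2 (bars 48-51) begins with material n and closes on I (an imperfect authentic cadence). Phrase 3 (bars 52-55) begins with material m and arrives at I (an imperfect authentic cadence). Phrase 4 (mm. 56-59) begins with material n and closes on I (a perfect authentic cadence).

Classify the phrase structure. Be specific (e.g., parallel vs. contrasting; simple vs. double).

parallel double period

Four phrases in two halves: the first half (mm. 44–51) ends with an imperfect authentic cadence, the second (mm. 52–59) with a perfect authentic cadence — a large antecedent–consequent pair, i.e. a double period.
Phrase 3 begins with the same material as phrase 1, making it parallel.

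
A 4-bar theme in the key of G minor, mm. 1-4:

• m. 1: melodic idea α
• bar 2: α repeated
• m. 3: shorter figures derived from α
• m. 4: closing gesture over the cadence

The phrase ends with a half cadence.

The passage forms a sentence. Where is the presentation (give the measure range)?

measures 1–2

The presentation of a sentence is the basic idea (m. 1) plus its repetition (measure 2); the presentation is therefore mm. 1–2.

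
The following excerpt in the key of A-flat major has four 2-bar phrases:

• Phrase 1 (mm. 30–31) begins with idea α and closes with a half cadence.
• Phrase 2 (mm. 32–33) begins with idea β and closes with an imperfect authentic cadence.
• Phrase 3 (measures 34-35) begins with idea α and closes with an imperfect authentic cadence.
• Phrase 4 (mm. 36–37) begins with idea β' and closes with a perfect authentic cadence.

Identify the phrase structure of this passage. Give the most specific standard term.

parallel double period

Four phrases in two halves: the first half (bars 30–33) ends with an imperfect authentic cadence, the second (measures 34–37) with a perfect authentic cadence — a large antecedent–consequent pair, i.e. a double period.
Phrase 3 begins with the same material as phrase 1, making it parallel.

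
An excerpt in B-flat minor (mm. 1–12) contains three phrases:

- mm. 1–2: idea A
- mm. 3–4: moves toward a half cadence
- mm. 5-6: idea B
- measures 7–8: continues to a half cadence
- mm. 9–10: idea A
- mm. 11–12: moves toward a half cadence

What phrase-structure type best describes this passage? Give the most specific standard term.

The final phrase closes with a half cadence, which is not stronger than the preceding half cadence; the 3 phrases lack an overall antecedent–consequent design and so form a phrase group.

phrase group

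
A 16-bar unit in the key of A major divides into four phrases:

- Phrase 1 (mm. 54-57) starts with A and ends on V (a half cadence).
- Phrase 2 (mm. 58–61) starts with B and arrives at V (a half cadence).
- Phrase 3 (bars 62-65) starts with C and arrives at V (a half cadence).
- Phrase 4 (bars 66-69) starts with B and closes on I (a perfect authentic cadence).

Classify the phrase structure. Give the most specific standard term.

contrasting double period

Four phrases in two halves: the first half (mm. 54–61) ends with a half cadence, the second (mm. 62–69) with a perfect authentic cadence — a large antecedent–consequent pair, i.e. a double period.
Phrase 3 begins with different material from phrase 1, making it contrasting.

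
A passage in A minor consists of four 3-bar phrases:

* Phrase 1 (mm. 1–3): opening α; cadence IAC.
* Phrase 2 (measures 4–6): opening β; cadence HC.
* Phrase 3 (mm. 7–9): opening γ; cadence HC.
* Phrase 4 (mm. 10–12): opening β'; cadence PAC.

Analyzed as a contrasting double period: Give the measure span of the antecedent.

measures 1–6

In a double period the four phrases pair into a large antecedent (phrases 1–2, ending half cadence) and a large consequent (phrases 3–4, ending perfect authentic cadence). The antecedent spans measures 1-6.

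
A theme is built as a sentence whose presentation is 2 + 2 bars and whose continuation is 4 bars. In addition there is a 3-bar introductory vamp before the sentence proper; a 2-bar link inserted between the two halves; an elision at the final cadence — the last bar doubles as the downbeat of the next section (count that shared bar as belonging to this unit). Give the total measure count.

13 measures

Basic sentence: 2 + 2 + 4 = 8 bars.
8 (basic form) + 3 (introduction) + 2 (link) = 13.
The elision shares a bar with the next section but does not change this unit's count.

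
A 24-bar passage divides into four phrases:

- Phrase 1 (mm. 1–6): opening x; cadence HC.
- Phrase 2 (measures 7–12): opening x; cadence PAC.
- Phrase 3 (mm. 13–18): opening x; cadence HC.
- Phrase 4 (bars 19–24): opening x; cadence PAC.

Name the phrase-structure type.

The cadence pattern HC–PAC–HC–PAC is weak–strong twice, and phrases 3–4 restate phrases 1–2: a period heard twice, not a double period (which would end weakly at phrase 2).

repeated period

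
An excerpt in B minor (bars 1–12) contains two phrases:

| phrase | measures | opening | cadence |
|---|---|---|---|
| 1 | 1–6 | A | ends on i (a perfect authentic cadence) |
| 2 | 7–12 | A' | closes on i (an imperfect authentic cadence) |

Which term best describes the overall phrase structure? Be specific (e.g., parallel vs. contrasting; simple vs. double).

The second phrase closes with an imperfect authentic cadence, which is not stronger than the first phrase's perfect authentic cadence; without a weak→strong cadential pair there is no antecedent–consequent relationship, so this is a phrase group rather than a period.

phrase group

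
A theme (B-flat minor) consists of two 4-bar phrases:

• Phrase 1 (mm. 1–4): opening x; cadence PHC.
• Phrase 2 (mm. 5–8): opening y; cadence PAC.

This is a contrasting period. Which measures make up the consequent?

The phrase ending with the weaker cadence (Phrygian half cadence) is the antecedent; the one ending more conclusively (perfect authentic cadence) is the consequent. The consequent is measures 5–8.

measures 5–8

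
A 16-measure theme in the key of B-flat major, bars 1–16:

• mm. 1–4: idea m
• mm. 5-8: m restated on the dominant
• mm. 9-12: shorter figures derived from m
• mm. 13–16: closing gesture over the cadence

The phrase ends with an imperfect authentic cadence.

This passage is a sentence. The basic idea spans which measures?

The presentation of a sentence is the basic idea (mm. 1–4) plus its repetition (mm. 5–8); the basic idea is therefore mm. 1-4.

measures 1–4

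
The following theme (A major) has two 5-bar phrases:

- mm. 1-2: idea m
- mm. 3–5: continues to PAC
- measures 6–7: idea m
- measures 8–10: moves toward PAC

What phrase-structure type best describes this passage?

repeated phrase

Both phrases have the same opening (m) and the same cadence (perfect authentic cadence): the second is a restatement, not a consequent, so this is a repeated phrase rather than a period.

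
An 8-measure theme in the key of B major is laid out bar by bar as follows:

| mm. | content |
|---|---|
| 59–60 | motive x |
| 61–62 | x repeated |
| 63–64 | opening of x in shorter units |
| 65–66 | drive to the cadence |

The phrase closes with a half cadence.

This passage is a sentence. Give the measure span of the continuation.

measures 63–66

After the presentation (mm. 59-62), the continuation covers the fragmentation through the cadence: mm. 63–66.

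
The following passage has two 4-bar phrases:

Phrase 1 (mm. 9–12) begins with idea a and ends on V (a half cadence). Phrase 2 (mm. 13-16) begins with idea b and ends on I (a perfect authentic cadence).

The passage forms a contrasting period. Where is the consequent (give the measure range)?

measures 13–16

The antecedent is the phrase ending with the weaker cadence (half cadence, phrase 1) and the consequent the one ending more conclusively (perfect authentic cadence, phrase 2); the consequent is measures 13-16.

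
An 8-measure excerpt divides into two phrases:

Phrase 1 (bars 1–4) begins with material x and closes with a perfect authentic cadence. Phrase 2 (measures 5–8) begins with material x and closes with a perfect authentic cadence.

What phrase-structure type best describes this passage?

repeated phrase

Both phrases have the same opening (x) and the same cadence (perfect authentic cadence): the second is a restatement, not a consequent, so this is a repeated phrase rather than a period.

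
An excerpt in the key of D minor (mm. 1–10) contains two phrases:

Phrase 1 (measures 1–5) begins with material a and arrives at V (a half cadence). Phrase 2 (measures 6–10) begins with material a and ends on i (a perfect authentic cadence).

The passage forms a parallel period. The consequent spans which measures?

measures 6–10

The antecedent is the phrase ending with the weaker cadence (half cadence, phrase 1) and the consequent the one ending more conclusively (perfect authentic cadence, phrase 2); the consequent is mm. 6-10.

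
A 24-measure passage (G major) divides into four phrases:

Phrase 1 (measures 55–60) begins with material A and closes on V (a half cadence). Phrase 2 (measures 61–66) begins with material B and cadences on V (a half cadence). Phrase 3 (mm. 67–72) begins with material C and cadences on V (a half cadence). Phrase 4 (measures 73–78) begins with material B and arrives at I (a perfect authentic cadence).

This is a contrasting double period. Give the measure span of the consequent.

measures 67–78

In a double period the first pair of phrases (ending half cadence) is the large antecedent and the second pair (ending perfect authentic cadence) is the large consequent; the consequent is measures 67–78.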